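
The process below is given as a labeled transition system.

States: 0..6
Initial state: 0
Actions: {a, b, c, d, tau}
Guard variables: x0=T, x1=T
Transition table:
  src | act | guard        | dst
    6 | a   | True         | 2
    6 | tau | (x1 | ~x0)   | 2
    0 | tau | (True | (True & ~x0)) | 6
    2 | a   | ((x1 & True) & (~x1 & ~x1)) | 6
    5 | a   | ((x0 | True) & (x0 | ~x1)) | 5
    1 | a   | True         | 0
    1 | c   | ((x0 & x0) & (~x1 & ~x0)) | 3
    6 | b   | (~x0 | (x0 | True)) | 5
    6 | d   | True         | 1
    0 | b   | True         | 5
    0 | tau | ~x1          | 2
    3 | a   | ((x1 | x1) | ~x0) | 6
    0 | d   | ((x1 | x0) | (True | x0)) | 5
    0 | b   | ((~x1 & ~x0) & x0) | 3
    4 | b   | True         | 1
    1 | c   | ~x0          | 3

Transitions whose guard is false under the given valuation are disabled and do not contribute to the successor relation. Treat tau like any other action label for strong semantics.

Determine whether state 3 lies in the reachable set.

Answer: UNREACHABLE

Working:
Guard filter leaves 11 enabled edge(s).
depth 0: {0}
depth 1: {5,6}  total {0,5,6}
depth 2: {1,2}  total {0,1,2,5,6}
Reachable = {0,1,2,5,6}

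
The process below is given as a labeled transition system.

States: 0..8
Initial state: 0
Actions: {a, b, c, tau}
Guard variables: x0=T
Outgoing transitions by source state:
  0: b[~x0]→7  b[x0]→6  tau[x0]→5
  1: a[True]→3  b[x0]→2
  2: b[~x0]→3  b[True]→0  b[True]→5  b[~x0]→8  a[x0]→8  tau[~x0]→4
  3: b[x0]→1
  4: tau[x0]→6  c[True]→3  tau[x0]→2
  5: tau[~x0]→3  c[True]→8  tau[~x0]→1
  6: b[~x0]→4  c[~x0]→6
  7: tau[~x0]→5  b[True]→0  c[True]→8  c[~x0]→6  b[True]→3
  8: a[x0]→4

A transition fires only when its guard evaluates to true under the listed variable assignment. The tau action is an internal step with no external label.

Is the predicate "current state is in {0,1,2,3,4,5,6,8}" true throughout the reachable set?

Answer: INVARIANT HOLDS

Analysis:
Safe = {0,1,2,3,4,5,6,8}
Reachable = {0,1,2,3,4,5,6,8}
  0: ok
  1: ok
  2: ok
  3: ok
  4: ok
  5: ok
  6: ok
  8: ok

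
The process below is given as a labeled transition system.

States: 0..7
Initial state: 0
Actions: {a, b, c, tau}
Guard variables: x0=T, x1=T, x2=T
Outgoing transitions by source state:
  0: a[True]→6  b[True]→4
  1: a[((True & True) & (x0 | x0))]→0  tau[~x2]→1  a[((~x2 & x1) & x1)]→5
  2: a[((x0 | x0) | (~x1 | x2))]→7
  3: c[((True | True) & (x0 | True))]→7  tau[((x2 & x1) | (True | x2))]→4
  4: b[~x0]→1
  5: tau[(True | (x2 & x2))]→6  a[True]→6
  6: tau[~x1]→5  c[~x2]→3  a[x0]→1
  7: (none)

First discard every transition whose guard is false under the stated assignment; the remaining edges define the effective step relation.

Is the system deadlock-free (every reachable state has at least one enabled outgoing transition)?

R = {0,1,4,6}
  0: a→6  b→4  [2 exit(s)]
  1: a→0  [1 exit(s)]
  4: ∅  [no exit]
  6: a→1  [1 exit(s)]
Path to 4: b

Answer: DEADLOCK at state 4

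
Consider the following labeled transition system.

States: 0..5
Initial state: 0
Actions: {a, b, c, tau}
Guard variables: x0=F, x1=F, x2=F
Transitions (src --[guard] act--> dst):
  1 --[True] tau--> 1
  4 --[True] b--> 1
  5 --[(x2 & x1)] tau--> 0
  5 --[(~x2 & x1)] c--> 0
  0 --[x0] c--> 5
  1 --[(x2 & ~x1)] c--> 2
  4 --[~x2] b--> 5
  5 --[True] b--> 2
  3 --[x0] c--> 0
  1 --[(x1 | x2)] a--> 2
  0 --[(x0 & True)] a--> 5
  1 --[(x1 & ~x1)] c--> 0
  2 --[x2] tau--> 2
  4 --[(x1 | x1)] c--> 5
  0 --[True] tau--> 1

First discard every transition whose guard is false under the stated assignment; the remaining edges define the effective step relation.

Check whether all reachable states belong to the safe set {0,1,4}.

Answer: INVARIANT HOLDS

Trace:
Inv-set: {0,1,4}
Reach set: {0,1}
  0: ✓
  1: ✓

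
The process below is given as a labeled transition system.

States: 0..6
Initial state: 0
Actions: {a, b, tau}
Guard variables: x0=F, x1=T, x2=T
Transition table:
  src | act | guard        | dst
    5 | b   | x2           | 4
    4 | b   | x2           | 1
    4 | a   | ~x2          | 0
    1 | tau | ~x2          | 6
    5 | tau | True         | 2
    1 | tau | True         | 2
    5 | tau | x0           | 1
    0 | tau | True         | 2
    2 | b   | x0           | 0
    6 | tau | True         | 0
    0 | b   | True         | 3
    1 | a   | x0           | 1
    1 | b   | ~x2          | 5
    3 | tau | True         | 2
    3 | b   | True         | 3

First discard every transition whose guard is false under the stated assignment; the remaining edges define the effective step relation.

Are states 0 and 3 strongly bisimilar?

Refine partition for ~:
  P[0] = {{0,1,2,3,4,5,6}}
  P[1] = {{0,3,5},{1,6},{2},{4}}
  P[2] = {{0,3},{1},{2},{4},{5},{6}}
Fixed point at round 3; 6 class(es).
[0]={0,3}  [3]={0,3}

Answer: BISIMILAR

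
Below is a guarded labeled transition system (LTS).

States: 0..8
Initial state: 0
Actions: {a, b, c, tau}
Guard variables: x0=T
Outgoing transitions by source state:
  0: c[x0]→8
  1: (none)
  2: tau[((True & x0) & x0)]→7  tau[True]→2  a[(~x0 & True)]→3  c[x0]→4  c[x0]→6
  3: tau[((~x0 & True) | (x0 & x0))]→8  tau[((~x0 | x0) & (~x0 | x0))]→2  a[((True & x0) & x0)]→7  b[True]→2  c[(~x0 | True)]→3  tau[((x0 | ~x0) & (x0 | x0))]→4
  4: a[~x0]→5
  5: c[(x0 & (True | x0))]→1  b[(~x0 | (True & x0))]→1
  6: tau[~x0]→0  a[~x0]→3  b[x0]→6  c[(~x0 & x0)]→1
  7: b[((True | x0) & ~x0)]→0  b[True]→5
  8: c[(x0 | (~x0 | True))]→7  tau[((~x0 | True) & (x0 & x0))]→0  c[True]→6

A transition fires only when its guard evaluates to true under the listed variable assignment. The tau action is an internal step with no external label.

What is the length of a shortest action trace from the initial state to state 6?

Layered search for 6:
  L0 = {0}
  L1 = {8}
  L2 = {6,7}
6 enters at depth 2; path c·c

Answer: 2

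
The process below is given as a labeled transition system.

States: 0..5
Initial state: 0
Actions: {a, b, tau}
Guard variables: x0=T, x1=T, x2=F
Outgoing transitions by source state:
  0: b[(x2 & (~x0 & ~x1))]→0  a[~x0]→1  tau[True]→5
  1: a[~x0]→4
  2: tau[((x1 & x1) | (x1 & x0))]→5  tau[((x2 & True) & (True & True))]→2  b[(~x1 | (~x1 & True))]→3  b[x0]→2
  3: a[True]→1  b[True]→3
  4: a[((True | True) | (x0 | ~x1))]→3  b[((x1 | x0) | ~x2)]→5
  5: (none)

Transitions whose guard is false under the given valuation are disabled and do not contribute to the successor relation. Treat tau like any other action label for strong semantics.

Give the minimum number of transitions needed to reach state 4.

Layered search for 4:
  depth 0: {0}
  depth 1: {5}
4 never appears.

Answer: UNREACHABLE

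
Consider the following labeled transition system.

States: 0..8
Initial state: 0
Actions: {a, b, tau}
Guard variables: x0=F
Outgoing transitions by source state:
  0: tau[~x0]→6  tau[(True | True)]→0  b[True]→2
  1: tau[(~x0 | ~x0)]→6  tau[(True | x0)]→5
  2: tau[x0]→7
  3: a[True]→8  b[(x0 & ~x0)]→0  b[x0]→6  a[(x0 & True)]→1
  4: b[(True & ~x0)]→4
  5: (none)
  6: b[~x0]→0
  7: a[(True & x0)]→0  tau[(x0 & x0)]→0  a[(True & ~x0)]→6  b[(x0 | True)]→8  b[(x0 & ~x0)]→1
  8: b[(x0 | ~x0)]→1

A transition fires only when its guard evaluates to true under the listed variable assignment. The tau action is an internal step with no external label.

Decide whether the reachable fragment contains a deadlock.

Reach set: {0,2,6}
  0: b→2  tau→0  tau→6  [3 exit(s)]
  2: ∅  [deadlock]
  6: b→0  [1 exit(s)]
Path to 2: b

Answer: DEADLOCK at state 2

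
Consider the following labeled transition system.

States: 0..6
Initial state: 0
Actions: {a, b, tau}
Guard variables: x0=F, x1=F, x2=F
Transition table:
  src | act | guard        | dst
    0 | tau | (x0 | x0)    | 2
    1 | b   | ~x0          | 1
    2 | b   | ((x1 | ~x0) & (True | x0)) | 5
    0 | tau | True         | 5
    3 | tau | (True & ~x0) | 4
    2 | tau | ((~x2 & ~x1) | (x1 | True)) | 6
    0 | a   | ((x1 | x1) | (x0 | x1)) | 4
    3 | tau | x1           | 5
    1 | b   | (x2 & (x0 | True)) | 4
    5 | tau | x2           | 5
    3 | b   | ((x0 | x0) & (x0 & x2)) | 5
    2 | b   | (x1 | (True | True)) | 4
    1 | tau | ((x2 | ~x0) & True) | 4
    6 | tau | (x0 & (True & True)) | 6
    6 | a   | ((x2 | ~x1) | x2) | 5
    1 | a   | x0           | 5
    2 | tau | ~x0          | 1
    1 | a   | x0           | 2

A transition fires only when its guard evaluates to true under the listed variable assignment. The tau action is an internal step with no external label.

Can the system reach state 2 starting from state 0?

Answer: UNREACHABLE

Trace:
Guard filter leaves 9 enabled edge(s).
L0 = {0}
L1 = {5}  now seen {0,5}
Reachable = {0,5}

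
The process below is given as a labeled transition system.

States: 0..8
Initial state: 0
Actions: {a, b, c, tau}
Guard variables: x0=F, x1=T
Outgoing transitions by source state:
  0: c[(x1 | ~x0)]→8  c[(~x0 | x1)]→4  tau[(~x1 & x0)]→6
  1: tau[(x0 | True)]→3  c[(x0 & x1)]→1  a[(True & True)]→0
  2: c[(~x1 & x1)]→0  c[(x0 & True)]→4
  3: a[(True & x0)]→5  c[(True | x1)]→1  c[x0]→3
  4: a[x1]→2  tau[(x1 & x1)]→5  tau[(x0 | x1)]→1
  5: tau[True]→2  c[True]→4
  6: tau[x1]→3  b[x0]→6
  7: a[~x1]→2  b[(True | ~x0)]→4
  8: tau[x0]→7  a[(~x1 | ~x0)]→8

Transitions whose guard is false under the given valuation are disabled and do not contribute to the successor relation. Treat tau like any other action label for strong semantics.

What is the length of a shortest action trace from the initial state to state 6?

BFS to 6:
  Layer 0: {0}
  Layer 1: {4,8}
  Layer 2: {1,2,5}
  Layer 3: {3}
6 never appears.

Answer: UNREACHABLE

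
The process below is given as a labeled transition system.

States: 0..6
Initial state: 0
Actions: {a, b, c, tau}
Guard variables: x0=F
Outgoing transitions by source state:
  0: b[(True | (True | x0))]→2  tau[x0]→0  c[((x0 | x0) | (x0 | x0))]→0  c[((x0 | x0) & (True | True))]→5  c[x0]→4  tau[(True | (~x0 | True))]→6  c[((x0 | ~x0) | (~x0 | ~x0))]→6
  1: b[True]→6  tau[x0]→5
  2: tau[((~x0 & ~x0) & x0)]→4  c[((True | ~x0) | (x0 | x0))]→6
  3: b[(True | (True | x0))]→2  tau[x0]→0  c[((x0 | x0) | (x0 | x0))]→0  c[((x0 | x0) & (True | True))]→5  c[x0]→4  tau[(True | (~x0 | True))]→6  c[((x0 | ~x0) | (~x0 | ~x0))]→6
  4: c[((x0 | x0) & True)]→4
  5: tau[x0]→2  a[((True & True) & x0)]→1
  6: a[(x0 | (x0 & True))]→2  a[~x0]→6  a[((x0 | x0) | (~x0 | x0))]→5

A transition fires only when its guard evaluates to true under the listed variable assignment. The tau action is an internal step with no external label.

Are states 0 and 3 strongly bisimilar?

Compute ~ classes (split until stable):
  P[0] = {{0,1,2,3,4,5,6}}
  P[1] = {{0,3},{1},{2},{4,5},{6}}
5 equivalence class(es) (converged in 2)
0∈{0,3}, 3∈{0,3}

Answer: BISIMILAR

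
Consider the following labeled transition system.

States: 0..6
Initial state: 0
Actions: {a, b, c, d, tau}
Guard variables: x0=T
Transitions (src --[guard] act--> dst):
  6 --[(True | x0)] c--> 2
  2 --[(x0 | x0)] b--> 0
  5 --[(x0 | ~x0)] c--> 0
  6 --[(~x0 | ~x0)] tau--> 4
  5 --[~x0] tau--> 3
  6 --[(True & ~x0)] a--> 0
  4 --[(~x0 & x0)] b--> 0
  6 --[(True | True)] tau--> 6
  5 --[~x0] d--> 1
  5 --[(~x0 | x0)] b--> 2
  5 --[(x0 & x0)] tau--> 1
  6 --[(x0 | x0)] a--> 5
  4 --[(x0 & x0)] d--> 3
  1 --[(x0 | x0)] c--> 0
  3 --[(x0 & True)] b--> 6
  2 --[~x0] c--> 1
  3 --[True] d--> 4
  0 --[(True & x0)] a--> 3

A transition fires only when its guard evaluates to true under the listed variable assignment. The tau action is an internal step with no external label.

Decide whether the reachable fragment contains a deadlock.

R = {0,1,2,3,4,5,6}
  0: a→3  [deg 1]
  1: c→0  [deg 1]
  2: b→0  [deg 1]
  3: b→6  d→4  [deg 2]
  4: d→3  [deg 1]
  5: b→2  c→0  tau→1  [deg 3]
  6: a→5  c→2  tau→6  [deg 3]

Answer: DEADLOCK-FREE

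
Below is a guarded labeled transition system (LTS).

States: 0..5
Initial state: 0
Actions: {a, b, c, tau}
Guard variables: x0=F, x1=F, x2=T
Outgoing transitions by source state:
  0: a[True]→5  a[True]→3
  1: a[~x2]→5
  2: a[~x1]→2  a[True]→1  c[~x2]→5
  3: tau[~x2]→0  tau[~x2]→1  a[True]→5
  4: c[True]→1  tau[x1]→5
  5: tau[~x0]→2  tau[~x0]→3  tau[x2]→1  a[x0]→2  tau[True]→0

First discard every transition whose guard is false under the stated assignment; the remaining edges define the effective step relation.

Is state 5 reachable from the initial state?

10 transition(s) survive guard evaluation.
L0 = {0}
L1 = {3,5}  cumulative {0,3,5}
L2 = {1,2}  cumulative {0,1,2,3,5}
Reach set: {0,1,2,3,5}
trace reaching 5: a

Answer: REACHABLE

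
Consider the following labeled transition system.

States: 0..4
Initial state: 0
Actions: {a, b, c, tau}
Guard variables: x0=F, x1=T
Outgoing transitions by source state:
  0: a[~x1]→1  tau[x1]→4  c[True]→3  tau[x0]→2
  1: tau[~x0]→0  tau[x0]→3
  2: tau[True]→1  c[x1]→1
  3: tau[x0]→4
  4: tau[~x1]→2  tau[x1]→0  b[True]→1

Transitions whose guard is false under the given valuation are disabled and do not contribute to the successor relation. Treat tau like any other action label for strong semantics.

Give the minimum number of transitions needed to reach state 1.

Layered search for 1:
  depth 0: {0}
  depth 1: {3,4}
  depth 2: {1}
depth(1)=2, e.g. tau·b

Answer: 2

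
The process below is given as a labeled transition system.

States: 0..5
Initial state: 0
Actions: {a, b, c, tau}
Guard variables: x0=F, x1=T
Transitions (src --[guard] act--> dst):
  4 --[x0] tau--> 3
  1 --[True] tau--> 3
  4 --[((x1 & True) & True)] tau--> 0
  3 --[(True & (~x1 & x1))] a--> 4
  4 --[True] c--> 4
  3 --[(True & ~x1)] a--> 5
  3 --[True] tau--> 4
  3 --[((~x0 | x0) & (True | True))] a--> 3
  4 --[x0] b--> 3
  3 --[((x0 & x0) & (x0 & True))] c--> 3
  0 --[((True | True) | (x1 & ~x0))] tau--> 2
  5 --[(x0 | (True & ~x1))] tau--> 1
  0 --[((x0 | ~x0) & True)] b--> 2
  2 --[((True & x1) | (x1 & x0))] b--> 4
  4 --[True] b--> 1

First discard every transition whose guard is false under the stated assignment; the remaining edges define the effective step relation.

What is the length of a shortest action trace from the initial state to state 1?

Answer: 3

Analysis:
Layered search for 1:
  Layer 0: {0}
  Layer 1: {2}
  Layer 2: {4}
  Layer 3: {1}
depth(1)=3, e.g. b·b·b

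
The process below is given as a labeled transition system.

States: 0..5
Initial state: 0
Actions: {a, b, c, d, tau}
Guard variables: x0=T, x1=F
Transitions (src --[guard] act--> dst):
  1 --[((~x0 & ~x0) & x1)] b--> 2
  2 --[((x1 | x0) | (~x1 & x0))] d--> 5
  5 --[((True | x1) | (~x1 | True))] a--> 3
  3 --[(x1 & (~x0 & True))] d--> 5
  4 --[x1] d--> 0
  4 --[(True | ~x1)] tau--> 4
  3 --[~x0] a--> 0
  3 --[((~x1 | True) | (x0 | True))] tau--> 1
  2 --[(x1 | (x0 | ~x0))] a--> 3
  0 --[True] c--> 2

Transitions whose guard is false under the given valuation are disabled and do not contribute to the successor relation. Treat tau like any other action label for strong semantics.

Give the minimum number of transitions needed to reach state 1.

Answer: 3

Working:
Layered search for 1:
  depth 0: {0}
  depth 1: {2}
  depth 2: {3,5}
  depth 3: {1}
1 enters at depth 3; path c·a·tau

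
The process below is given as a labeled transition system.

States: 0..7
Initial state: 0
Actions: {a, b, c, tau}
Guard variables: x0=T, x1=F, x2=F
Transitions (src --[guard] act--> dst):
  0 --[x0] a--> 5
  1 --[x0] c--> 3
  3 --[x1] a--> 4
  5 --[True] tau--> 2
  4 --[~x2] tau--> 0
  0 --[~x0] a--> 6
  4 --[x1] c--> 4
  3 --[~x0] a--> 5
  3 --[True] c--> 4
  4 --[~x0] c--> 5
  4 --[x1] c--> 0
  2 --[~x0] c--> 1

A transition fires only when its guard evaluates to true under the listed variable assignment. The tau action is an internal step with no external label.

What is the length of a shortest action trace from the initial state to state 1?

Answer: UNREACHABLE

Analysis:
BFS to 1:
  Layer 0: {0}
  Layer 1: {5}
  Layer 2: {2}
1 never appears.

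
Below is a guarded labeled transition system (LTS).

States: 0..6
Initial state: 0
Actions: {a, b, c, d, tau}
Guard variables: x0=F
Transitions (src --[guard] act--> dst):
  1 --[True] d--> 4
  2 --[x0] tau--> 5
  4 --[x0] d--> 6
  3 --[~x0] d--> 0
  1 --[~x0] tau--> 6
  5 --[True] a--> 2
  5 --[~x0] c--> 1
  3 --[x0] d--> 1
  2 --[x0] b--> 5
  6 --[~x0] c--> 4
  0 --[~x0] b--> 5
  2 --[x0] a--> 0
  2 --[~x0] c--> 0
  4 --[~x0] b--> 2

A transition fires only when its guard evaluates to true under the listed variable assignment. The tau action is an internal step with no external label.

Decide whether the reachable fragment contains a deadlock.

Reach set: {0,1,2,4,5,6}
  0: b→5  [deg 1]
  1: d→4  tau→6  [deg 2]
  2: c→0  [deg 1]
  4: b→2  [deg 1]
  5: a→2  c→1  [deg 2]
  6: c→4  [deg 1]

Answer: DEADLOCK-FREE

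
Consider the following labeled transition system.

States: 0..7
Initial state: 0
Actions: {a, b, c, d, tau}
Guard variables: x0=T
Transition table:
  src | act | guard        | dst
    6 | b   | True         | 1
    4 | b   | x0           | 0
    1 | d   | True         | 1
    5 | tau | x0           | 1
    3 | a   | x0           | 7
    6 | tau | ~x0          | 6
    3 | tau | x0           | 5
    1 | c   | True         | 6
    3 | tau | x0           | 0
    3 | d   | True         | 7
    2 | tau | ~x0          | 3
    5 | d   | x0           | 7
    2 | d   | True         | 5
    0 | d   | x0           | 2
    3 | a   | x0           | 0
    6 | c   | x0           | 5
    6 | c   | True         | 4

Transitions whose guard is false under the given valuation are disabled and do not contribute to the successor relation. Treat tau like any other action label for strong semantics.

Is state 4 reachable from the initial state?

Answer: REACHABLE

Trace:
Guard filter leaves 15 enabled edge(s).
L0 = {0}
L1 = {2}  now seen {0,2}
L2 = {5}  now seen {0,2,5}
L3 = {1,7}  now seen {0,1,2,5,7}
L4 = {6}  now seen {0,1,2,5,6,7}
L5 = {4}  now seen {0,1,2,4,5,6,7}
R = {0,1,2,4,5,6,7}
Path to 4: d·d·tau·c·c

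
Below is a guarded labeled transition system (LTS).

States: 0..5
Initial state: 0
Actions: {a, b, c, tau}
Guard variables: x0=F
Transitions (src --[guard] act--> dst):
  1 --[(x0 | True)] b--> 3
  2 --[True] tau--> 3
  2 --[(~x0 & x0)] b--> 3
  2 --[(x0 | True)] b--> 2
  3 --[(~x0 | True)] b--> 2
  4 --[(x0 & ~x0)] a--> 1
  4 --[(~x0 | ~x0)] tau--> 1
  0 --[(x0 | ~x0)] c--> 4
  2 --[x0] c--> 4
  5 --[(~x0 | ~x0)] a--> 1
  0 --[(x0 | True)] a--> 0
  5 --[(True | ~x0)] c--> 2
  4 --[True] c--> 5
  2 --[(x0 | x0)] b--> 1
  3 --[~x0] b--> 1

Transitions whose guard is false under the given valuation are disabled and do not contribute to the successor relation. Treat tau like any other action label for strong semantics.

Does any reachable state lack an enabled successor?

Answer: DEADLOCK-FREE

Analysis:
R = {0,1,2,3,4,5}
  0: a→0  c→4  [2 exit(s)]
  1: b→3  [1 exit(s)]
  2: b→2  tau→3  [2 exit(s)]
  3: b→1  b→2  [2 exit(s)]
  4: c→5  tau→1  [2 exit(s)]
  5: a→1  c→2  [2 exit(s)]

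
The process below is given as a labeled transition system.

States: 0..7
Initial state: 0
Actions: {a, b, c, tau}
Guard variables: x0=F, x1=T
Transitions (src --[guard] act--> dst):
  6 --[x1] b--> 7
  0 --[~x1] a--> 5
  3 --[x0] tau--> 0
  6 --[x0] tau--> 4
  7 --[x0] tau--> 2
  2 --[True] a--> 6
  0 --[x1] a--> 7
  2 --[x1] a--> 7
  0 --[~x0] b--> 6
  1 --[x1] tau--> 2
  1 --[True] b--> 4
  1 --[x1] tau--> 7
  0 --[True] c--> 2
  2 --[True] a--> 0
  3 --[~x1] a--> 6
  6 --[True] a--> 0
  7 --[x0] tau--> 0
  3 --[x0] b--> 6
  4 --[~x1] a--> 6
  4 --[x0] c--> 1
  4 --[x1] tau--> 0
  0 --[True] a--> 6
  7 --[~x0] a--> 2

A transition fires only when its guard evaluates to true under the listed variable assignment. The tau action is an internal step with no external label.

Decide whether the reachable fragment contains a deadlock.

R = {0,2,6,7}
  0: a→6  a→7  b→6  c→2  [deg 4]
  2: a→0  a→6  a→7  [deg 3]
  6: a→0  b→7  [deg 2]
  7: a→2  [deg 1]

Answer: DEADLOCK-FREE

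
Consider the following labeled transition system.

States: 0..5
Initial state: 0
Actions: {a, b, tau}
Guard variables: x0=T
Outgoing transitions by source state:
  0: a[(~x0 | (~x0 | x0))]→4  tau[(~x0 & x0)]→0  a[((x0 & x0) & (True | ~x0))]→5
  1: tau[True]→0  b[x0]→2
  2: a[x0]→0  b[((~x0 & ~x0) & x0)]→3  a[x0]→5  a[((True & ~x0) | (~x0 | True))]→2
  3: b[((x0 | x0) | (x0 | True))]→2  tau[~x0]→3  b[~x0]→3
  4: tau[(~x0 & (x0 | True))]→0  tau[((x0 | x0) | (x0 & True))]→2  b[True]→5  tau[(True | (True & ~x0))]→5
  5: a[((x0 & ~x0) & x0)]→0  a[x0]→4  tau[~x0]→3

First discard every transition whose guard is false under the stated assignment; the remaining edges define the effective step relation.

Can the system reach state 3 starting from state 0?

Answer: UNREACHABLE

Trace:
Guard filter leaves 12 enabled edge(s).
depth 0: {0}
depth 1: {4,5}  now seen {0,4,5}
depth 2: {2}  now seen {0,2,4,5}
R = {0,2,4,5}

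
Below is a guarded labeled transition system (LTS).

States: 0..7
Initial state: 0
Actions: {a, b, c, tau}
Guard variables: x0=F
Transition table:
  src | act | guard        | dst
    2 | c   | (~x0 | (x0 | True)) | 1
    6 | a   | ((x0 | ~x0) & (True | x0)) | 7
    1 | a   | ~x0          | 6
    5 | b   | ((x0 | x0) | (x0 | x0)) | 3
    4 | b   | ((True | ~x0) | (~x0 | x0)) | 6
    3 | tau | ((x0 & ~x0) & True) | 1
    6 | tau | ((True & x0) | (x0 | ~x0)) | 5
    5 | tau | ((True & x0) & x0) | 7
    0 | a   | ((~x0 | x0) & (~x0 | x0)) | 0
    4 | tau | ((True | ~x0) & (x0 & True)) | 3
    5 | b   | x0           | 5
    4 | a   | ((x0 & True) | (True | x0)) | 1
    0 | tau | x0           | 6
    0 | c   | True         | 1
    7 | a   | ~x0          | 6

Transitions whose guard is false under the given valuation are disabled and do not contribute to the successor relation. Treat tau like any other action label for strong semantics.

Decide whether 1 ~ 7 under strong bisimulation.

Answer: BISIMILAR

Working:
Refine partition for ~:
  π0 = {{0,1,2,3,4,5,6,7}}
  π1 = {{0},{1,7},{2},{3,5},{4},{6}}
stable after 2 split(s): 6 block(s)
[1]={1,7}  [7]={1,7}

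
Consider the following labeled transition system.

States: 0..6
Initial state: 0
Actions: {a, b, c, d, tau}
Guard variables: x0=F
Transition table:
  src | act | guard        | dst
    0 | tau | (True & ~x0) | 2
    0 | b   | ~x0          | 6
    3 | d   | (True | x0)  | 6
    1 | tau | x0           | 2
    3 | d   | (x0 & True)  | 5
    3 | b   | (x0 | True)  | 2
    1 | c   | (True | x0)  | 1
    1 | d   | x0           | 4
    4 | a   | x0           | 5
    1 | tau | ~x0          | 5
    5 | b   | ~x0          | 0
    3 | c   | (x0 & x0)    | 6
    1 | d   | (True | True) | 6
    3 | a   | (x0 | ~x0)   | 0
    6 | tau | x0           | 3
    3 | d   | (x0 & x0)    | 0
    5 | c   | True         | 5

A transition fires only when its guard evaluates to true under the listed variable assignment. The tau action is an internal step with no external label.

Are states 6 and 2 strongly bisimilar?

Bisimulation quotient by refinement:
  round 0: {{0,1,2,3,4,5,6}}
  round 1: {{0},{1},{2,4,6},{3},{5}}
Fixed point at round 2; 5 class(es).
[6]={2,4,6}  [2]={2,4,6}

Answer: BISIMILAR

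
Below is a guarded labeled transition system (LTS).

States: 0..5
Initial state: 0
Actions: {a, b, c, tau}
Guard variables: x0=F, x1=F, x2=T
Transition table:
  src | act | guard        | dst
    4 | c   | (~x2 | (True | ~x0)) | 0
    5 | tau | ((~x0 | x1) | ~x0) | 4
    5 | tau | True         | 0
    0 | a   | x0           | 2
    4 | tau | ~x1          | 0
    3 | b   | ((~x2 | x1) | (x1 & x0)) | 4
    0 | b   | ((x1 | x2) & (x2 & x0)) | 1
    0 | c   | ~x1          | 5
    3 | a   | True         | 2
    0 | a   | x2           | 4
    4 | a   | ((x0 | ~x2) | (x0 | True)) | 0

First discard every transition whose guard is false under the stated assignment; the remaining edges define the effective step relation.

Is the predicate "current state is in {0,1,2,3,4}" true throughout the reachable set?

Safe = {0,1,2,3,4}
Reach set: {0,4,5}
  0: safe
  4: safe
  5: outside
witness against invariant: c → 5

Answer: INVARIANT VIOLATED at state 5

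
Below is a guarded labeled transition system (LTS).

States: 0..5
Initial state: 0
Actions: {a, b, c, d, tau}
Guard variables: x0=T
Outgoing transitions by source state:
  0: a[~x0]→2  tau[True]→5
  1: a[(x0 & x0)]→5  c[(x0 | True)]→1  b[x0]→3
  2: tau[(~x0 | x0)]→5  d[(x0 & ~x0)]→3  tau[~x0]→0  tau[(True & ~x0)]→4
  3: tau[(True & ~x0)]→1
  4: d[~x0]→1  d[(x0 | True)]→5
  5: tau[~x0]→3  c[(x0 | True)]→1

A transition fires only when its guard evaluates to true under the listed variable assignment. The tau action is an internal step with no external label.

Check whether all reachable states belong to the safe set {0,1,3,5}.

Answer: INVARIANT HOLDS

Trace:
Safe = {0,1,3,5}
Reachable = {0,1,3,5}
  0: ✓
  1: ✓
  3: ✓
  5: ✓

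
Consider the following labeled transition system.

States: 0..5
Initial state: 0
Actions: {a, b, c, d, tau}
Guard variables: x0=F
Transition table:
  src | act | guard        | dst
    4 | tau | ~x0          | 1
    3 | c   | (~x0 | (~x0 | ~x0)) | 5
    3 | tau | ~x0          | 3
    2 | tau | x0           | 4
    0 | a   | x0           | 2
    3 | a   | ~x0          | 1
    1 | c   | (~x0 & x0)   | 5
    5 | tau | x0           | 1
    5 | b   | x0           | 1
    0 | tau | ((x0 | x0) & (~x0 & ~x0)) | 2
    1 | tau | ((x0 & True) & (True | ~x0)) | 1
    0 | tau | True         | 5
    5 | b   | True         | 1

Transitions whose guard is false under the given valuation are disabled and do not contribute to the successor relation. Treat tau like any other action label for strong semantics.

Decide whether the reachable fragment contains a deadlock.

Answer: DEADLOCK at state 1

Working:
R = {0,1,5}
  0: tau→5  [1 exit(s)]
  1: ∅  [no exit]
  5: b→1  [1 exit(s)]
trace reaching 1: tau·b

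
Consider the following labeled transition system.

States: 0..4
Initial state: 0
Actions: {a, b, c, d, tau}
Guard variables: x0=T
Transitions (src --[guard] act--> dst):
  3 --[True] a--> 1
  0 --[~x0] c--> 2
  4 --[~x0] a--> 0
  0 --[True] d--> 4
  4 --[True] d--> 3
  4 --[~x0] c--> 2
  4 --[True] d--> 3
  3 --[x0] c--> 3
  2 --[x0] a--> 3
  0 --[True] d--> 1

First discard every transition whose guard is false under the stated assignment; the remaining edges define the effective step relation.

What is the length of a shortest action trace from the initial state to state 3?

Answer: 2

Analysis:
BFS to 3:
  depth 0: {0}
  depth 1: {1,4}
  depth 2: {3}
3 enters at depth 2; path d·d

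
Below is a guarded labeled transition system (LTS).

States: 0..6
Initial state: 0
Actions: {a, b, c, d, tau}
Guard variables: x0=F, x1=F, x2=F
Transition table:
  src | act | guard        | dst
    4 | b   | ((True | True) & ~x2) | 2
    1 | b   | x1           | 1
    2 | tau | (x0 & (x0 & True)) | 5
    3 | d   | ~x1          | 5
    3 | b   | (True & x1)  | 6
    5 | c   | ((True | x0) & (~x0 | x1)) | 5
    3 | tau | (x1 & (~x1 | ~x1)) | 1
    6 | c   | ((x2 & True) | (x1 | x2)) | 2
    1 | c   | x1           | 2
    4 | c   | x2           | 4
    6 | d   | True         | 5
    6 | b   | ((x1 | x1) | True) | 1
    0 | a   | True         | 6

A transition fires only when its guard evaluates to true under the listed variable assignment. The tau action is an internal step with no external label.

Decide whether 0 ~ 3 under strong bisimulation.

Compute ~ classes (split until stable):
  P[0] = {{0,1,2,3,4,5,6}}
  P[1] = {{0},{1,2},{3},{4},{5},{6}}
stable after 2 split(s): 6 block(s)
class of 0: {0}; class of 3: {3}

Answer: NOT BISIMILAR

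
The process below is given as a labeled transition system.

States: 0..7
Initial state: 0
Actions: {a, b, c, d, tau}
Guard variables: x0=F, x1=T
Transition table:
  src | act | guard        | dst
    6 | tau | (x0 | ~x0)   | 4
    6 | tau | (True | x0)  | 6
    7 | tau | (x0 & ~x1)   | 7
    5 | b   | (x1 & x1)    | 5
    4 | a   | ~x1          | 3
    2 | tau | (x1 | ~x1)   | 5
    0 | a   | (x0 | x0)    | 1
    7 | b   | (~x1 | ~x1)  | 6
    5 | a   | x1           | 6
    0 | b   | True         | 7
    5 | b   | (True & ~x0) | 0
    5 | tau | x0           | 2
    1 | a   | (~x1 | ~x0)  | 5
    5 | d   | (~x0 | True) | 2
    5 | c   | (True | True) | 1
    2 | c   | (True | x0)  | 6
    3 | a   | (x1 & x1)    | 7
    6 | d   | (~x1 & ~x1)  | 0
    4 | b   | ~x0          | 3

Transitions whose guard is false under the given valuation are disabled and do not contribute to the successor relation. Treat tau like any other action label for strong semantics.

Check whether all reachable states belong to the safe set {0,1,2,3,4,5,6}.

Inv-set: {0,1,2,3,4,5,6}
Reach set: {0,7}
  0: safe
  7: outside
reach 7 via b — violates

Answer: INVARIANT VIOLATED at state 7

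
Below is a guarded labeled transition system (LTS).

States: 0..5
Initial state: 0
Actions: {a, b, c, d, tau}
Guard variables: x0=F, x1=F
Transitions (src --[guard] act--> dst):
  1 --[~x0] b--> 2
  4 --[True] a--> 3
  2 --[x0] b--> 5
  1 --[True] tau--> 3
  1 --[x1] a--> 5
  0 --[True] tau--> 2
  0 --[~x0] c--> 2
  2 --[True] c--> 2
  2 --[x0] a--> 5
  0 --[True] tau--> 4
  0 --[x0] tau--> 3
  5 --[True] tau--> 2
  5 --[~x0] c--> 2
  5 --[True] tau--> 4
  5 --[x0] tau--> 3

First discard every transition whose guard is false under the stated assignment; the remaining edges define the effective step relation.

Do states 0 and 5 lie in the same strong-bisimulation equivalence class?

Answer: BISIMILAR

Trace:
Compute ~ classes (split until stable):
  round 0: {{0,1,2,3,4,5}}
  round 1: {{0,5},{1},{2},{3},{4}}
5 equivalence class(es) (converged in 2)
0∈{0,5}, 5∈{0,5}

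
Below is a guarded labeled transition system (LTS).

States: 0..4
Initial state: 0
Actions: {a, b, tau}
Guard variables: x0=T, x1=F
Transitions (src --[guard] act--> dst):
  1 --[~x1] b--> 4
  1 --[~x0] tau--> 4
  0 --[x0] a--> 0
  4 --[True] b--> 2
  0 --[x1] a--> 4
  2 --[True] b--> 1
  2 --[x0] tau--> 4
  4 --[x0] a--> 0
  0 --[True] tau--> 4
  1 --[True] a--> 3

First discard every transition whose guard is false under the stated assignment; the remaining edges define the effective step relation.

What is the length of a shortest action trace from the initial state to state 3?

Answer: 4

Working:
BFS to 3:
  L0 = {0}
  L1 = {4}
  L2 = {2}
  L3 = {1}
  L4 = {3}
3 enters at depth 4; path tau·b·b·a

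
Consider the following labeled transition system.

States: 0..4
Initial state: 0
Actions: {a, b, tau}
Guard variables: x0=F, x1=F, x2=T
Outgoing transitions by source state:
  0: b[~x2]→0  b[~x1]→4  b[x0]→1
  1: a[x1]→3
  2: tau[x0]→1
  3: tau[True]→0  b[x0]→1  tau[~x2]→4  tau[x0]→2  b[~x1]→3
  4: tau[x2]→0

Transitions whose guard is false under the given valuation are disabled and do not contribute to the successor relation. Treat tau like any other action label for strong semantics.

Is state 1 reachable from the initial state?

Answer: UNREACHABLE

Analysis:
4 transition(s) survive guard evaluation.
depth 0: {0}
depth 1: {4}  cumulative {0,4}
Reachable = {0,4}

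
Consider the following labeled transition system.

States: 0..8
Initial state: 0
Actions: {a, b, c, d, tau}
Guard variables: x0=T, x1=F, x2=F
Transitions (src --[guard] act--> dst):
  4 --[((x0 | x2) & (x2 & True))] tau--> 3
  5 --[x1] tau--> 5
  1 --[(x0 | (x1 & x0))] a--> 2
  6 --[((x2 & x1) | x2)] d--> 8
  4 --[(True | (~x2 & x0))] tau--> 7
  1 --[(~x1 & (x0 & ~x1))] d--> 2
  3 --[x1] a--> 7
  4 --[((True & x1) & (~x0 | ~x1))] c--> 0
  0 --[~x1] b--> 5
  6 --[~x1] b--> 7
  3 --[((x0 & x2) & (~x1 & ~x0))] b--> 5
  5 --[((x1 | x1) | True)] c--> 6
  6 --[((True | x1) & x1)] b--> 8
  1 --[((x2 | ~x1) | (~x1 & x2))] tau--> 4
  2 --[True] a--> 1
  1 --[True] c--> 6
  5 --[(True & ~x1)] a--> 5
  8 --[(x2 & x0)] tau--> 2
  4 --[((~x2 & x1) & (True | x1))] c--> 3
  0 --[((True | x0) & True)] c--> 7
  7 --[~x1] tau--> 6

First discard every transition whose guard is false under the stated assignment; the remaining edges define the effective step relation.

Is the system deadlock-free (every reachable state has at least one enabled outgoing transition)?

R = {0,5,6,7}
  0: b→5  c→7  [deg 2]
  5: a→5  c→6  [deg 2]
  6: b→7  [deg 1]
  7: tau→6  [deg 1]

Answer: DEADLOCK-FREE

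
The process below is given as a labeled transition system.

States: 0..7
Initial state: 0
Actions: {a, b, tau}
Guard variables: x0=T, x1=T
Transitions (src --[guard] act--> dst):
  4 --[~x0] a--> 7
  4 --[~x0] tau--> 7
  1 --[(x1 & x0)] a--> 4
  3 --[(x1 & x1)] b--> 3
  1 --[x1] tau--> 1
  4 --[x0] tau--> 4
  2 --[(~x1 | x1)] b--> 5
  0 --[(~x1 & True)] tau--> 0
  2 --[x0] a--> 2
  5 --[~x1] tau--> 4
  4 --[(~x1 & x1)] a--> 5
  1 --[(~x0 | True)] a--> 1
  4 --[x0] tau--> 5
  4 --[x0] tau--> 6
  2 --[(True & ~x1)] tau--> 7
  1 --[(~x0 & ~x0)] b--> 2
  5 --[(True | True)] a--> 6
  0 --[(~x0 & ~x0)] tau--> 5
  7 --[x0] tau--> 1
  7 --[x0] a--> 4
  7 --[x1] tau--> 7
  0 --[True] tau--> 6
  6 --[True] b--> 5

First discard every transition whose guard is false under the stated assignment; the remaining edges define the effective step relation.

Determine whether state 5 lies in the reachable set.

Answer: REACHABLE

Working:
After dropping false guards: 15 live edges.
L0 = {0}
L1 = {6}  total {0,6}
L2 = {5}  total {0,5,6}
Reachable = {0,5,6}
trace reaching 5: tau·b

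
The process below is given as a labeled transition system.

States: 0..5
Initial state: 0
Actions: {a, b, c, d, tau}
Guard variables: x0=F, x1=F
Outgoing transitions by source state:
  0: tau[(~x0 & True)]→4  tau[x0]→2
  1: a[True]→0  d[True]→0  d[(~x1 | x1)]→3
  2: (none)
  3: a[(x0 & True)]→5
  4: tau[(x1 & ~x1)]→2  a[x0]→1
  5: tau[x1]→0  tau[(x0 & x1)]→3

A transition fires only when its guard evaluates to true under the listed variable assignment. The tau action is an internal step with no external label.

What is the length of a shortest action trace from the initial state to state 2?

Layered search for 2:
  L0 = {0}
  L1 = {4}
2 never appears.

Answer: UNREACHABLE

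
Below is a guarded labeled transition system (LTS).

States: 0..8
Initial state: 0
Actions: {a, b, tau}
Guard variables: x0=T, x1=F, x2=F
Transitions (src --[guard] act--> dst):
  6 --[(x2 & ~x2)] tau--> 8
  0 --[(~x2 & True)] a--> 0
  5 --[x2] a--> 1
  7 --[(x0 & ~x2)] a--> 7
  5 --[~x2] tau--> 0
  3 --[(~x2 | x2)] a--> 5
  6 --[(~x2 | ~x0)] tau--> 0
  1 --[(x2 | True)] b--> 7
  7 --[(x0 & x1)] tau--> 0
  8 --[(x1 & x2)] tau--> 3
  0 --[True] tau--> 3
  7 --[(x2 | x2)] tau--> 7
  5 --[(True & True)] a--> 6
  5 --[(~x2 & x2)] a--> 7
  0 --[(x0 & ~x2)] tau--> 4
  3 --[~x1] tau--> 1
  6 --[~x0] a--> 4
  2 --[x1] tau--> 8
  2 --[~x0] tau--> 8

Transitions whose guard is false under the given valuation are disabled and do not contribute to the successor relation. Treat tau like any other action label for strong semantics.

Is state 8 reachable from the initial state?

Answer: UNREACHABLE

Trace:
10 transition(s) survive guard evaluation.
L0 = {0}
L1 = {3,4}  cumulative {0,3,4}
L2 = {1,5}  cumulative {0,1,3,4,5}
L3 = {6,7}  cumulative {0,1,3,4,5,6,7}
Reachable = {0,1,3,4,5,6,7}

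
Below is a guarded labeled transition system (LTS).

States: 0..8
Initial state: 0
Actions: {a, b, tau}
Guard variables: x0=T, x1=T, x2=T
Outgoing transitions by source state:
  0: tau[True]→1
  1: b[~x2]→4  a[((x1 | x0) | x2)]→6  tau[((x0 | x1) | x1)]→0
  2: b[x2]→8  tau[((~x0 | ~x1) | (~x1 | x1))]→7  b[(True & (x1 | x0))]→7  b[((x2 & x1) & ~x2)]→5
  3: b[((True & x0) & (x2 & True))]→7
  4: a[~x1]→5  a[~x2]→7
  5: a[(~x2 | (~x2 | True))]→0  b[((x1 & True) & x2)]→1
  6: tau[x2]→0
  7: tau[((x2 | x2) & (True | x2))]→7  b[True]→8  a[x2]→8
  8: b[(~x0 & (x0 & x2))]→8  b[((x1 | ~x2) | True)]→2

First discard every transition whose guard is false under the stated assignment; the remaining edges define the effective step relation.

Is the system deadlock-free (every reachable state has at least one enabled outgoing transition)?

Reach set: {0,1,6}
  0: tau→1  [1 exit(s)]
  1: a→6  tau→0  [2 exit(s)]
  6: tau→0  [1 exit(s)]

Answer: DEADLOCK-FREE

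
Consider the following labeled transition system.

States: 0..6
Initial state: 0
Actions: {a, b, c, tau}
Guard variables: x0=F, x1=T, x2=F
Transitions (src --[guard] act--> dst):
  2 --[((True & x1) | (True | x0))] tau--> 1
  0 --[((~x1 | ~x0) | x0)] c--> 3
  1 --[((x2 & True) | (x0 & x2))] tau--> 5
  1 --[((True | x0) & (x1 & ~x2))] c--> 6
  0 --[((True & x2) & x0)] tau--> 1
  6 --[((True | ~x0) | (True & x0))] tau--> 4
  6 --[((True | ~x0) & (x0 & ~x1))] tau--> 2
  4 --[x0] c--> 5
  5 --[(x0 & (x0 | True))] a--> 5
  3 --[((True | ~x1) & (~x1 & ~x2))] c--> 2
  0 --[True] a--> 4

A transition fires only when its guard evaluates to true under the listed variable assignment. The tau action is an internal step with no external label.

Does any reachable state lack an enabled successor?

Reach set: {0,3,4}
  0: a→4  c→3  [deg 2]
  3: ∅  [STUCK]
  4: ∅  [STUCK]
trace reaching 3: c

Answer: DEADLOCK at state 3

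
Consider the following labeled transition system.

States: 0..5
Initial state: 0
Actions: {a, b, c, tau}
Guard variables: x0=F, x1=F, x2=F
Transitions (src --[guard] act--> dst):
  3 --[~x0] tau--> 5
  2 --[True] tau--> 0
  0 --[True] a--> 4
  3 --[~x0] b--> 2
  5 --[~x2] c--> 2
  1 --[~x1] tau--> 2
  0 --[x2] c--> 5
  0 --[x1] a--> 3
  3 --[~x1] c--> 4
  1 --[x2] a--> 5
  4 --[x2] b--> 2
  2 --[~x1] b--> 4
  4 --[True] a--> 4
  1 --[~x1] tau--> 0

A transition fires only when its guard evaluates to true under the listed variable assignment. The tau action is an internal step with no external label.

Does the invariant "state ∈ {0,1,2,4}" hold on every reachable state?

Inv-set: {0,1,2,4}
Reachable = {0,4}
  0: ok
  4: ok

Answer: INVARIANT HOLDS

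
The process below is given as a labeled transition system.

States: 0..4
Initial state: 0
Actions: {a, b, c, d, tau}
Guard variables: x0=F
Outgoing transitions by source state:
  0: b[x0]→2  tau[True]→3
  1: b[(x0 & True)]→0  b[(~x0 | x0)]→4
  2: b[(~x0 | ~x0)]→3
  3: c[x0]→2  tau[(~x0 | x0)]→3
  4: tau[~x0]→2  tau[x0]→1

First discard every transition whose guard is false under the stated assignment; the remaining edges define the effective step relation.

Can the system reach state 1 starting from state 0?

Guard filter leaves 5 enabled edge(s).
Layer 0: {0}
Layer 1: {3}  total {0,3}
Reach set: {0,3}

Answer: UNREACHABLE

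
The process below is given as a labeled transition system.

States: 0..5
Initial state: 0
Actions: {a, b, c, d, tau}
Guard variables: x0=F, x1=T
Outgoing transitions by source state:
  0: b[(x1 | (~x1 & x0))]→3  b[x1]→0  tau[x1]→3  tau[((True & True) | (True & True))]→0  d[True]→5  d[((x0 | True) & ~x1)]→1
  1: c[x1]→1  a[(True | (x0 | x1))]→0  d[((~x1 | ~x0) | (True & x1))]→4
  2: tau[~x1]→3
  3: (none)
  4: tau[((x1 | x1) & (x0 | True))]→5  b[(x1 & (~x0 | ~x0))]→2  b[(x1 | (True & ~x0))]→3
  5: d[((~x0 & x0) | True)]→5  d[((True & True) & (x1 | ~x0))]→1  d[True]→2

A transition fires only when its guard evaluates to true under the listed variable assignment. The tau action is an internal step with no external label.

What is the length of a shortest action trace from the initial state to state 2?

Layered search for 2:
  depth 0: {0}
  depth 1: {3,5}
  depth 2: {1,2}
depth(2)=2, e.g. d·d

Answer: 2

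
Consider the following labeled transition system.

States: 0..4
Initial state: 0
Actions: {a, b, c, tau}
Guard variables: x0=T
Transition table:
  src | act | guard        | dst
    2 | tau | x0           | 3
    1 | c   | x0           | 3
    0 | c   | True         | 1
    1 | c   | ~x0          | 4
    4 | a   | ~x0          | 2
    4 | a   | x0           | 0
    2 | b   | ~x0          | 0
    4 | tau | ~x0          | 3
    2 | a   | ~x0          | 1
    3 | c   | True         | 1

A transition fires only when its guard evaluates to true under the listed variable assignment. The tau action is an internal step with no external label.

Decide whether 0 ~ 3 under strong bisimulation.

Answer: BISIMILAR

Working:
Compute ~ classes (split until stable):
  P[0] = {{0,1,2,3,4}}
  P[1] = {{0,1,3},{2},{4}}
3 equivalence class(es) (converged in 2)
[0]={0,1,3}  [3]={0,1,3}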